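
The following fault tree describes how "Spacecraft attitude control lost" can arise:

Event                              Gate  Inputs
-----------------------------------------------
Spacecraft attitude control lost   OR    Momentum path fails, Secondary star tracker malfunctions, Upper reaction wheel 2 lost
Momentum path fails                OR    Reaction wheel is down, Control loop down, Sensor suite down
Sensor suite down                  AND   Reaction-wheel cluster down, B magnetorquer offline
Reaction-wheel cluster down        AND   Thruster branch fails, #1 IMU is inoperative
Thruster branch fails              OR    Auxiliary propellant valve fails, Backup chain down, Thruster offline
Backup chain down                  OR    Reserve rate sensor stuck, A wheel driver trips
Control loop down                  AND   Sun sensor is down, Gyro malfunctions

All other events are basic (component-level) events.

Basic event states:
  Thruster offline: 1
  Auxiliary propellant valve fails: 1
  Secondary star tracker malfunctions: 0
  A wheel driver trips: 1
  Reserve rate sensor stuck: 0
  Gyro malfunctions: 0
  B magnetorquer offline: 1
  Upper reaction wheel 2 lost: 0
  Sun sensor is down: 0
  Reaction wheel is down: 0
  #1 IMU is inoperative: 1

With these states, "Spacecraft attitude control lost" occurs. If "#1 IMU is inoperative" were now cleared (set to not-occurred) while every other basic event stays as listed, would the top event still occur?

No

Counterfactual: set "#1 IMU is inoperative" to not occurred.
Control loop down [AND]: Sun sensor is down=not, Gyro malfunctions=not → not all inputs occur → does not occur.
Backup chain down [OR]: Reserve rate sensor stuck=not, A wheel driver trips=occurs → at least one input occurs → occurs.
Thruster branch fails [OR]: Auxiliary propellant valve fails=occurs, Backup chain down=occurs, Thruster offline=occurs → at least one input occurs → occurs.
Reaction-wheel cluster down [AND]: Thruster branch fails=occurs, #1 IMU is inoperative=not → not all inputs occur → does not occur.
Sensor suite down [AND]: Reaction-wheel cluster down=not, B magnetorquer offline=occurs → not all inputs occur → does not occur.
Momentum path fails [OR]: Reaction wheel is down=not, Control loop down=not, Sensor suite down=not → no input occurs → does not occur.
Spacecraft attitude control lost [OR]: Momentum path fails=not, Secondary star tracker malfunctions=not, Upper reaction wheel 2 lost=not → no input occurs → does not occur.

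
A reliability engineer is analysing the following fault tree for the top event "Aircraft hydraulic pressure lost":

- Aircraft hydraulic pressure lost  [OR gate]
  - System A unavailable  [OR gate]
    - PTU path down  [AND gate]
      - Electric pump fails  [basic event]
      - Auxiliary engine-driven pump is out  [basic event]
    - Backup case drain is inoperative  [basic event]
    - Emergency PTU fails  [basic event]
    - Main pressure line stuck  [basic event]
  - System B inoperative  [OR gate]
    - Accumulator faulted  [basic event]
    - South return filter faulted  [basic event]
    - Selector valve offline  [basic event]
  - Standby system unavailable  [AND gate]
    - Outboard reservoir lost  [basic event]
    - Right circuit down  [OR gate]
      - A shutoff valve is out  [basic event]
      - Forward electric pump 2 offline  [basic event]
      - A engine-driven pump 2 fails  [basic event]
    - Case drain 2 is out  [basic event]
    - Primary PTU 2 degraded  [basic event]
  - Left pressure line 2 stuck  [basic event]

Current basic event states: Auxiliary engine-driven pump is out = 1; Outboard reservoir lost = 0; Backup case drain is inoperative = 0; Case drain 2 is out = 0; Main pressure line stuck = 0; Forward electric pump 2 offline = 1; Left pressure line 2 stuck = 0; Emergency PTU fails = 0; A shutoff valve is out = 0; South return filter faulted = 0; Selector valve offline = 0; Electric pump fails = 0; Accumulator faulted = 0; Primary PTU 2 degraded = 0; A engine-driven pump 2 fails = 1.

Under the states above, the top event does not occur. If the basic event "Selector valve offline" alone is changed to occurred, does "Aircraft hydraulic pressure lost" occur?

Counterfactual: set "Selector valve offline" to occurred.
PTU path down [AND]: Electric pump fails=not, Auxiliary engine-driven pump is out=occurs → not all inputs occur → does not occur.
System A unavailable [OR]: PTU path down=not, Backup case drain is inoperative=not, Emergency PTU fails=not, Main pressure line stuck=not → no input occurs → does not occur.
System B inoperative [OR]: Accumulator faulted=not, South return filter faulted=not, Selector valve offline=occurs → at least one input occurs → occurs.
Right circuit down [OR]: A shutoff valve is out=not, Forward electric pump 2 offline=occurs, A engine-driven pump 2 fails=occurs → at least one input occurs → occurs.
Standby system unavailable [AND]: Outboard reservoir lost=not, Right circuit down=occurs, Case drain 2 is out=not, Primary PTU 2 degraded=not → not all inputs occur → does not occur.
Aircraft hydraulic pressure lost [OR]: System A unavailable=not, System B inoperative=occurs, Standby system unavailable=not, Left pressure line 2 stuck=not → at least one input occurs → occurs.

Yes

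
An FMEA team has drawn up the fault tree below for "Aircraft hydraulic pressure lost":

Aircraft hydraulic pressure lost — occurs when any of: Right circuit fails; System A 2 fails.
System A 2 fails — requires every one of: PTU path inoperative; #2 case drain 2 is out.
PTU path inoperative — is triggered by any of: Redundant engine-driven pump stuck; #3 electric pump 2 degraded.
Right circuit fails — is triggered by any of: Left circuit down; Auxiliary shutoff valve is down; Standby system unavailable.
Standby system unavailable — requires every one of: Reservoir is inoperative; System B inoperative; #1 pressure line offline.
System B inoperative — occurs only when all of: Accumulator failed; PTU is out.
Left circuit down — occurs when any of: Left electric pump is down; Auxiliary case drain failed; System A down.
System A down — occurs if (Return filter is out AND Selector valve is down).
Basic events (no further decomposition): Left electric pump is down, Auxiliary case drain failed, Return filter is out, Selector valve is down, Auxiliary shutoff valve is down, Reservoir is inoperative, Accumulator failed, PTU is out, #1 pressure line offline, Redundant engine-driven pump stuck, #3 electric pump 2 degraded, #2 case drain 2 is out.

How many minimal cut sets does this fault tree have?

System A down [AND]: one cut set from each child combined → 1 × 1 = 1 cut set(s).
Left circuit down [OR]: union of children's cut sets → 3 cut set(s).
System B inoperative [AND]: one cut set from each child combined → 1 × 1 = 1 cut set(s).
Standby system unavailable [AND]: one cut set from each child combined → 1 × 1 × 1 = 1 cut set(s).
Right circuit fails [OR]: union of children's cut sets → 5 cut set(s).
PTU path inoperative [OR]: union of children's cut sets → 2 cut set(s).
System A 2 fails [AND]: one cut set from each child combined → 2 × 1 = 2 cut set(s).
Aircraft hydraulic pressure lost [OR]: union of children's cut sets → 7 cut set(s).
Minimal cut sets: {Left electric pump is down}; {Auxiliary case drain failed}; {Return filter is out, Selector valve is down}; {Auxiliary shutoff valve is down}; {#1 pressure line offline, Accumulator failed, PTU is out, Reservoir is inoperative}; {#2 case drain 2 is out, Redundant engine-driven pump stuck}; {#2 case drain 2 is out, #3 electric pump 2 degraded}.

7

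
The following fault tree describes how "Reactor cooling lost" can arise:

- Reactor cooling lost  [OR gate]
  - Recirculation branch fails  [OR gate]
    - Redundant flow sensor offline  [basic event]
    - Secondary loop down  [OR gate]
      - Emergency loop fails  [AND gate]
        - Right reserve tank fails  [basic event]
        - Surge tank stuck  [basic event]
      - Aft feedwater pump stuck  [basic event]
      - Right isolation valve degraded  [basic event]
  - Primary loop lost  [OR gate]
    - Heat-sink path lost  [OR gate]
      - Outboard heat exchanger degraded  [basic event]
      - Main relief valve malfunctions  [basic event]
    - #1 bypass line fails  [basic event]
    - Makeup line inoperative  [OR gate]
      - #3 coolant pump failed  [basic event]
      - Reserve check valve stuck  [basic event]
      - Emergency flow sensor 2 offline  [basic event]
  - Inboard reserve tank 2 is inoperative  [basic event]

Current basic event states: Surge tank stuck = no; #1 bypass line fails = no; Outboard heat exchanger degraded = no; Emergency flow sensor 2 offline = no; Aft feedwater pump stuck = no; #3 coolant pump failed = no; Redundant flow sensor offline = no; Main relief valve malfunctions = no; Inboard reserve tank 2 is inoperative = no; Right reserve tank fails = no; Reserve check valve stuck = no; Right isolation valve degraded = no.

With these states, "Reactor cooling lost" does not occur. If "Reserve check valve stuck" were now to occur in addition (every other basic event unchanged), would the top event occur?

Yes

Counterfactual: set "Reserve check valve stuck" to occurred.
Emergency loop fails [AND]: Right reserve tank fails=not, Surge tank stuck=not → not all inputs occur → does not occur.
Secondary loop down [OR]: Emergency loop fails=not, Aft feedwater pump stuck=not, Right isolation valve degraded=not → no input occurs → does not occur.
Recirculation branch fails [OR]: Redundant flow sensor offline=not, Secondary loop down=not → no input occurs → does not occur.
Heat-sink path lost [OR]: Outboard heat exchanger degraded=not, Main relief valve malfunctions=not → no input occurs → does not occur.
Makeup line inoperative [OR]: #3 coolant pump failed=not, Reserve check valve stuck=occurs, Emergency flow sensor 2 offline=not → at least one input occurs → occurs.
Primary loop lost [OR]: Heat-sink path lost=not, #1 bypass line fails=not, Makeup line inoperative=occurs → at least one input occurs → occurs.
Reactor cooling lost [OR]: Recirculation branch fails=not, Primary loop lost=occurs, Inboard reserve tank 2 is inoperative=not → at least one input occurs → occurs.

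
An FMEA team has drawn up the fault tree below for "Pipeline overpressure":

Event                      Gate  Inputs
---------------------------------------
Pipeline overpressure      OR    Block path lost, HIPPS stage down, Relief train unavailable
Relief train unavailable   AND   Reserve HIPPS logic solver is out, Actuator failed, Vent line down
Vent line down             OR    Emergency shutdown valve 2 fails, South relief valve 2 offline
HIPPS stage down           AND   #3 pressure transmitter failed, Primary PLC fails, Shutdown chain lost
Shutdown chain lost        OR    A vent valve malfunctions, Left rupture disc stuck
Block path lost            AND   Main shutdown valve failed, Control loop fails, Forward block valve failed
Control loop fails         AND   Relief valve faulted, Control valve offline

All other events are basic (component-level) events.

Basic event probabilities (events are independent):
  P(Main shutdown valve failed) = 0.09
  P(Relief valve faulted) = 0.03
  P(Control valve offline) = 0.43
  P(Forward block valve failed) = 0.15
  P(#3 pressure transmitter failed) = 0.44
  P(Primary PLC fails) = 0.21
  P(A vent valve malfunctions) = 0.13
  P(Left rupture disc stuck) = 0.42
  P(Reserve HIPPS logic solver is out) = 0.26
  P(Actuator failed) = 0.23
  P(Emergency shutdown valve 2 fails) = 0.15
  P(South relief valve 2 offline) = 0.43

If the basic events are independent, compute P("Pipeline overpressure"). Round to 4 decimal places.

0.0754

P(Control loop fails) [AND] = 0.03 × 0.43 = 0.012900
P(Block path lost) [AND] = 0.09 × 0.012900 × 0.15 = 0.000174
P(Shutdown chain lost) [OR] = 1 − (1−0.13) × (1−0.42) = 0.495400
P(HIPPS stage down) [AND] = 0.44 × 0.21 × 0.495400 = 0.045775
P(Vent line down) [OR] = 1 − (1−0.15) × (1−0.43) = 0.515500
P(Relief train unavailable) [AND] = 0.26 × 0.23 × 0.515500 = 0.030827
P(Pipeline overpressure) [OR] = 1 − (1−0.000174) × (1−0.045775) × (1−0.030827) = 0.075352
Rounded to 4 decimal places: P(Pipeline overpressure) ≈ 0.0754.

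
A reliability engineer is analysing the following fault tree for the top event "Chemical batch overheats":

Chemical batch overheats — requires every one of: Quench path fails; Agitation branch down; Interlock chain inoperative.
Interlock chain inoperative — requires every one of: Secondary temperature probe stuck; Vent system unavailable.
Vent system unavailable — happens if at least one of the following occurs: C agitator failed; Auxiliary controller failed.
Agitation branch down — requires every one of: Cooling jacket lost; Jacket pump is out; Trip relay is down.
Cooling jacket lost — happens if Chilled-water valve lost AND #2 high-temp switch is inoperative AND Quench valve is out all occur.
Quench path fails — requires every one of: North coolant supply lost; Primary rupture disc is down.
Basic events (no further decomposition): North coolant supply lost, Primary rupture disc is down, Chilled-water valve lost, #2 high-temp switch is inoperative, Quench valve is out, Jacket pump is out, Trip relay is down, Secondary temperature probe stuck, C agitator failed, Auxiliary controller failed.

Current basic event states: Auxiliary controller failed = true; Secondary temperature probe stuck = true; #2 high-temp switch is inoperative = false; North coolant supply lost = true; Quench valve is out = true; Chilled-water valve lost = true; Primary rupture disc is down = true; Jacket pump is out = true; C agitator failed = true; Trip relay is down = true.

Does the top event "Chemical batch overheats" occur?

Quench path fails [AND]: North coolant supply lost=occurs, Primary rupture disc is down=occurs → all inputs occur → occurs.
Cooling jacket lost [AND]: Chilled-water valve lost=occurs, #2 high-temp switch is inoperative=not, Quench valve is out=occurs → not all inputs occur → does not occur.
Agitation branch down [AND]: Cooling jacket lost=not, Jacket pump is out=occurs, Trip relay is down=occurs → not all inputs occur → does not occur.
Vent system unavailable [OR]: C agitator failed=occurs, Auxiliary controller failed=occurs → at least one input occurs → occurs.
Interlock chain inoperative [AND]: Secondary temperature probe stuck=occurs, Vent system unavailable=occurs → all inputs occur → occurs.
Chemical batch overheats [AND]: Quench path fails=occurs, Agitation branch down=not, Interlock chain inoperative=occurs → not all inputs occur → does not occur.

No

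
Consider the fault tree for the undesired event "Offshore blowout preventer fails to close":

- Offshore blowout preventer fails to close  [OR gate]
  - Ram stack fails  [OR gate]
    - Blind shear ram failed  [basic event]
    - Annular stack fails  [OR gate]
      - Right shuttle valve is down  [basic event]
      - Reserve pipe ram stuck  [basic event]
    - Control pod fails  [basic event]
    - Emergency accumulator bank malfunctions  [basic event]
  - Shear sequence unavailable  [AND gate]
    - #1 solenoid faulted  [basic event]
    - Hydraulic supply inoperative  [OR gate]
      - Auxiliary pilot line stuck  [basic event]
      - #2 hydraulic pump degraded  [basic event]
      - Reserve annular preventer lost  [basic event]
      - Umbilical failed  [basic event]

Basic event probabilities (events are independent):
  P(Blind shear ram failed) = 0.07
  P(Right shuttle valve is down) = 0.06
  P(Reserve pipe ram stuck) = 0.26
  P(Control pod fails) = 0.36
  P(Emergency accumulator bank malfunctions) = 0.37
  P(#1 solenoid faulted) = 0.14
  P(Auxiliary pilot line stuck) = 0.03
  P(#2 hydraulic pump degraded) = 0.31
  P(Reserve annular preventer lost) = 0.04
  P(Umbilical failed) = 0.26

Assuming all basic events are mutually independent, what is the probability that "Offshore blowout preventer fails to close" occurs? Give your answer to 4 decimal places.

P(Annular stack fails) [OR] = 1 − (1−0.06) × (1−0.26) = 0.304400
P(Ram stack fails) [OR] = 1 − (1−0.07) × (1−0.304400) × (1−0.36) × (1−0.37) = 0.739167
P(Hydraulic supply inoperative) [OR] = 1 − (1−0.03) × (1−0.31) × (1−0.04) × (1−0.26) = 0.524529
P(Shear sequence unavailable) [AND] = 0.14 × 0.524529 = 0.073434
P(Offshore blowout preventer fails to close) [OR] = 1 − (1−0.739167) × (1−0.073434) = 0.758321
Rounded to 4 decimal places: P(Offshore blowout preventer fails to close) ≈ 0.7583.

0.7583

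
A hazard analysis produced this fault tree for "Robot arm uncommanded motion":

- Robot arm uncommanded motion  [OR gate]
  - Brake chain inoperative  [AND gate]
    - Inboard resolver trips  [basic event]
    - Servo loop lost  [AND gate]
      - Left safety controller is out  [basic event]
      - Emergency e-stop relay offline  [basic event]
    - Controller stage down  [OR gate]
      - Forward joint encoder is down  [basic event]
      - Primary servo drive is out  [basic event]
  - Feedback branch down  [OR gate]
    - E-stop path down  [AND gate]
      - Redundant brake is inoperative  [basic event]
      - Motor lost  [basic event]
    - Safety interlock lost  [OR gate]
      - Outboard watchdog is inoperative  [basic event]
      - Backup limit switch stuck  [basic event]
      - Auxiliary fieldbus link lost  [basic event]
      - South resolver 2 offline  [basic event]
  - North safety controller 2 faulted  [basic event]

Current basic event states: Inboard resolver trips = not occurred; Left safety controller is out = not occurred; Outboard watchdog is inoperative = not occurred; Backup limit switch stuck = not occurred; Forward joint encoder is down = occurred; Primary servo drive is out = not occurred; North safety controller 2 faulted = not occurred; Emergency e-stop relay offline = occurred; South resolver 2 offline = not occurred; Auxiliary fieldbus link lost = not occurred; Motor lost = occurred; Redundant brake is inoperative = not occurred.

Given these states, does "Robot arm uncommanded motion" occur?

Servo loop lost [AND]: Left safety controller is out=not, Emergency e-stop relay offline=occurs → not all inputs occur → does not occur.
Controller stage down [OR]: Forward joint encoder is down=occurs, Primary servo drive is out=not → at least one input occurs → occurs.
Brake chain inoperative [AND]: Inboard resolver trips=not, Servo loop lost=not, Controller stage down=occurs → not all inputs occur → does not occur.
E-stop path down [AND]: Redundant brake is inoperative=not, Motor lost=occurs → not all inputs occur → does not occur.
Safety interlock lost [OR]: Outboard watchdog is inoperative=not, Backup limit switch stuck=not, Auxiliary fieldbus link lost=not, South resolver 2 offline=not → no input occurs → does not occur.
Feedback branch down [OR]: E-stop path down=not, Safety interlock lost=not → no input occurs → does not occur.
Robot arm uncommanded motion [OR]: Brake chain inoperative=not, Feedback branch down=not, North safety controller 2 faulted=not → no input occurs → does not occur.

No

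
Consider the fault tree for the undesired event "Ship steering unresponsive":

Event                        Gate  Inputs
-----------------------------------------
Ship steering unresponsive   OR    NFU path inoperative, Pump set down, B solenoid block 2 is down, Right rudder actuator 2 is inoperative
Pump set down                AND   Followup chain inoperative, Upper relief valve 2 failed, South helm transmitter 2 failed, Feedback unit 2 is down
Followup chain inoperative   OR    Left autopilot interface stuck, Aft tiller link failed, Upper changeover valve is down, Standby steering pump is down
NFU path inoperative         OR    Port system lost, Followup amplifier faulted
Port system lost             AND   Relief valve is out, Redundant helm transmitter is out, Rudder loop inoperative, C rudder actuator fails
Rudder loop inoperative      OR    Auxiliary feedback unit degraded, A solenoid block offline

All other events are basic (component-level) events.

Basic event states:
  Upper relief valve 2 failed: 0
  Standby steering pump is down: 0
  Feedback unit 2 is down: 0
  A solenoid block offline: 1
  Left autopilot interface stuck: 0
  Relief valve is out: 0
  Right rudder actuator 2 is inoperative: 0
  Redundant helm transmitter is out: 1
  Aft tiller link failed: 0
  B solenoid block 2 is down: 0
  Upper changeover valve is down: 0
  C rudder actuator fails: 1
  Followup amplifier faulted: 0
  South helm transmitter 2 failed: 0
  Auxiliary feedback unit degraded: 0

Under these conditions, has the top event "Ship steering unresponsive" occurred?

Rudder loop inoperative [OR]: Auxiliary feedback unit degraded=not, A solenoid block offline=occurs → at least one input occurs → occurs.
Port system lost [AND]: Relief valve is out=not, Redundant helm transmitter is out=occurs, Rudder loop inoperative=occurs, C rudder actuator fails=occurs → not all inputs occur → does not occur.
NFU path inoperative [OR]: Port system lost=not, Followup amplifier faulted=not → no input occurs → does not occur.
Followup chain inoperative [OR]: Left autopilot interface stuck=not, Aft tiller link failed=not, Upper changeover valve is down=not, Standby steering pump is down=not → no input occurs → does not occur.
Pump set down [AND]: Followup chain inoperative=not, Upper relief valve 2 failed=not, South helm transmitter 2 failed=not, Feedback unit 2 is down=not → not all inputs occur → does not occur.
Ship steering unresponsive [OR]: NFU path inoperative=not, Pump set down=not, B solenoid block 2 is down=not, Right rudder actuator 2 is inoperative=not → no input occurs → does not occur.

No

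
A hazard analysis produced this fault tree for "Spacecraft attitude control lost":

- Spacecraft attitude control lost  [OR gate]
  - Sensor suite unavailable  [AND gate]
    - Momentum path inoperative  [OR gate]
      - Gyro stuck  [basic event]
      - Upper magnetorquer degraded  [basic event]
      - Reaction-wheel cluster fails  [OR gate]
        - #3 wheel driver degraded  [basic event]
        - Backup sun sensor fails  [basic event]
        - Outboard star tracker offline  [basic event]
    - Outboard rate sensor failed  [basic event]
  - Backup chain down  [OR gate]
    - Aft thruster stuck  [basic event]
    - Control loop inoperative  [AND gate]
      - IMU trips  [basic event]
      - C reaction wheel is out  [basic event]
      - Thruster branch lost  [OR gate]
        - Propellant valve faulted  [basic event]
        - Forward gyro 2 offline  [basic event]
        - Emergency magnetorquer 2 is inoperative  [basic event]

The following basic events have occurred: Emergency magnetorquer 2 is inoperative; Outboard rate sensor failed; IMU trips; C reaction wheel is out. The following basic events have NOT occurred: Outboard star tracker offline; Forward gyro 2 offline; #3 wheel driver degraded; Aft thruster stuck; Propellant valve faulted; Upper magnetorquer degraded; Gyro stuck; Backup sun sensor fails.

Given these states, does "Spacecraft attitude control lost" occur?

Yes

Reaction-wheel cluster fails [OR]: #3 wheel driver degraded=not, Backup sun sensor fails=not, Outboard star tracker offline=not → no input occurs → does not occur.
Momentum path inoperative [OR]: Gyro stuck=not, Upper magnetorquer degraded=not, Reaction-wheel cluster fails=not → no input occurs → does not occur.
Sensor suite unavailable [AND]: Momentum path inoperative=not, Outboard rate sensor failed=occurs → not all inputs occur → does not occur.
Thruster branch lost [OR]: Propellant valve faulted=not, Forward gyro 2 offline=not, Emergency magnetorquer 2 is inoperative=occurs → at least one input occurs → occurs.
Control loop inoperative [AND]: IMU trips=occurs, C reaction wheel is out=occurs, Thruster branch lost=occurs → all inputs occur → occurs.
Backup chain down [OR]: Aft thruster stuck=not, Control loop inoperative=occurs → at least one input occurs → occurs.
Spacecraft attitude control lost [OR]: Sensor suite unavailable=not, Backup chain down=occurs → at least one input occurs → occurs.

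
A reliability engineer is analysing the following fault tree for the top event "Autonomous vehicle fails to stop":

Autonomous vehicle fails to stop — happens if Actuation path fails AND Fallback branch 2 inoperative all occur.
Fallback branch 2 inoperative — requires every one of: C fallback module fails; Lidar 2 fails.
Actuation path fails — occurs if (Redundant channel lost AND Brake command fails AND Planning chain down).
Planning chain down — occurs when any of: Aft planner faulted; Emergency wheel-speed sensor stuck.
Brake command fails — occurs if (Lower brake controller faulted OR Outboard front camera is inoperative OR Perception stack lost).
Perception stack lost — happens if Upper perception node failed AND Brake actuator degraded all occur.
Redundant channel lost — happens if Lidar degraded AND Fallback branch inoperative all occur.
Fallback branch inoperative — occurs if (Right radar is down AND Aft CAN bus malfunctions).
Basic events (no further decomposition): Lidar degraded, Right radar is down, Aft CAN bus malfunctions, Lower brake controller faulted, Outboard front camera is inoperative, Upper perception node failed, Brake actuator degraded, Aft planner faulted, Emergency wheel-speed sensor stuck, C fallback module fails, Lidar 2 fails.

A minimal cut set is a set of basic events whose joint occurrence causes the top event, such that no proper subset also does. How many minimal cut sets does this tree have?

Fallback branch inoperative [AND]: one cut set from each child combined → 1 × 1 = 1 cut set(s).
Redundant channel lost [AND]: one cut set from each child combined → 1 × 1 = 1 cut set(s).
Perception stack lost [AND]: one cut set from each child combined → 1 × 1 = 1 cut set(s).
Brake command fails [OR]: union of children's cut sets → 3 cut set(s).
Planning chain down [OR]: union of children's cut sets → 2 cut set(s).
Actuation path fails [AND]: one cut set from each child combined → 1 × 3 × 2 = 6 cut set(s).
Fallback branch 2 inoperative [AND]: one cut set from each child combined → 1 × 1 = 1 cut set(s).
Autonomous vehicle fails to stop [AND]: one cut set from each child combined → 6 × 1 = 6 cut set(s).
Minimal cut sets: {Aft CAN bus malfunctions, Aft planner faulted, C fallback module fails, Lidar 2 fails, Lidar degraded, Lower brake controller faulted, Right radar is down}; {Aft CAN bus malfunctions, C fallback module fails, Emergency wheel-speed sensor stuck, Lidar 2 fails, Lidar degraded, Lower brake controller faulted, Right radar is down}; {Aft CAN bus malfunctions, Aft planner faulted, C fallback module fails, Lidar 2 fails, Lidar degraded, Outboard front camera is inoperative, Right radar is down}; {Aft CAN bus malfunctions, C fallback module fails, Emergency wheel-speed sensor stuck, Lidar 2 fails, Lidar degraded, Outboard front camera is inoperative, Right radar is down}; {Aft CAN bus malfunctions, Aft planner faulted, Brake actuator degraded, C fallback module fails, Lidar 2 fails, Lidar degraded, Right radar is down, Upper perception node failed}; {Aft CAN bus malfunctions, Brake actuator degraded, C fallback module fails, Emergency wheel-speed sensor stuck, Lidar 2 fails, Lidar degraded, Right radar is down, Upper perception node failed}.

6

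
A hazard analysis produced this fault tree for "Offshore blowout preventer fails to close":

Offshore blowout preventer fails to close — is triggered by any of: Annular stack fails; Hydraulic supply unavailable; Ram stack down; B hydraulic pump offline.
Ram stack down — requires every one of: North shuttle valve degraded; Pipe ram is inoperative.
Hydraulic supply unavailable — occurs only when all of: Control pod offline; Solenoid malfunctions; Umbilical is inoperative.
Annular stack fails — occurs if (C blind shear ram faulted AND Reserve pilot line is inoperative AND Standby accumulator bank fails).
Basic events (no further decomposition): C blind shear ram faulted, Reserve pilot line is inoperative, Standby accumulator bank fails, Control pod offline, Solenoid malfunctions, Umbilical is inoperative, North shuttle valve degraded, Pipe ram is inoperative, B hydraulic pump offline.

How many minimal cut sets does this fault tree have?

4

Annular stack fails [AND]: one cut set from each child combined → 1 × 1 × 1 = 1 cut set(s).
Hydraulic supply unavailable [AND]: one cut set from each child combined → 1 × 1 × 1 = 1 cut set(s).
Ram stack down [AND]: one cut set from each child combined → 1 × 1 = 1 cut set(s).
Offshore blowout preventer fails to close [OR]: union of children's cut sets → 4 cut set(s).
Minimal cut sets: {C blind shear ram faulted, Reserve pilot line is inoperative, Standby accumulator bank fails}; {Control pod offline, Solenoid malfunctions, Umbilical is inoperative}; {North shuttle valve degraded, Pipe ram is inoperative}; {B hydraulic pump offline}.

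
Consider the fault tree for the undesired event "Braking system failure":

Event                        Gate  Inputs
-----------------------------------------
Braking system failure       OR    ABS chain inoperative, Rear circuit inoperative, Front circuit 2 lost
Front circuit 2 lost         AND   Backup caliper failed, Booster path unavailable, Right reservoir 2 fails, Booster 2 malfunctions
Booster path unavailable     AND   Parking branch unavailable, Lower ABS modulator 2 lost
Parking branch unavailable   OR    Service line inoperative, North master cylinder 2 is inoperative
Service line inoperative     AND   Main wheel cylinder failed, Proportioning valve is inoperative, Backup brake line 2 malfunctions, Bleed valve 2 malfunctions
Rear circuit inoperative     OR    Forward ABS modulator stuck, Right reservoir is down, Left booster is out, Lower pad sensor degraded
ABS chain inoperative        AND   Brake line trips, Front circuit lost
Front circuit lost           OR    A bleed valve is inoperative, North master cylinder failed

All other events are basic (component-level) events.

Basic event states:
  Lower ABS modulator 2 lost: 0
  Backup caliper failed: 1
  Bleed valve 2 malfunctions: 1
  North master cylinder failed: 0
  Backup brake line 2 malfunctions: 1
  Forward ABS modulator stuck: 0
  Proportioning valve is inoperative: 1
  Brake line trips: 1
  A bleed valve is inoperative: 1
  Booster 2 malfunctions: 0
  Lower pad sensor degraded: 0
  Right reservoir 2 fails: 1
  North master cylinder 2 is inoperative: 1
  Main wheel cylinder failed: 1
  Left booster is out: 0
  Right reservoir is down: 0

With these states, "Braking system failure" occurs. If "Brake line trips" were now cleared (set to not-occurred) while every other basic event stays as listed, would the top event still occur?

No

Counterfactual: set "Brake line trips" to not occurred.
Front circuit lost [OR]: A bleed valve is inoperative=occurs, North master cylinder failed=not → at least one input occurs → occurs.
ABS chain inoperative [AND]: Brake line trips=not, Front circuit lost=occurs → not all inputs occur → does not occur.
Rear circuit inoperative [OR]: Forward ABS modulator stuck=not, Right reservoir is down=not, Left booster is out=not, Lower pad sensor degraded=not → no input occurs → does not occur.
Service line inoperative [AND]: Main wheel cylinder failed=occurs, Proportioning valve is inoperative=occurs, Backup brake line 2 malfunctions=occurs, Bleed valve 2 malfunctions=occurs → all inputs occur → occurs.
Parking branch unavailable [OR]: Service line inoperative=occurs, North master cylinder 2 is inoperative=occurs → at least one input occurs → occurs.
Booster path unavailable [AND]: Parking branch unavailable=occurs, Lower ABS modulator 2 lost=not → not all inputs occur → does not occur.
Front circuit 2 lost [AND]: Backup caliper failed=occurs, Booster path unavailable=not, Right reservoir 2 fails=occurs, Booster 2 malfunctions=not → not all inputs occur → does not occur.
Braking system failure [OR]: ABS chain inoperative=not, Rear circuit inoperative=not, Front circuit 2 lost=not → no input occurs → does not occur.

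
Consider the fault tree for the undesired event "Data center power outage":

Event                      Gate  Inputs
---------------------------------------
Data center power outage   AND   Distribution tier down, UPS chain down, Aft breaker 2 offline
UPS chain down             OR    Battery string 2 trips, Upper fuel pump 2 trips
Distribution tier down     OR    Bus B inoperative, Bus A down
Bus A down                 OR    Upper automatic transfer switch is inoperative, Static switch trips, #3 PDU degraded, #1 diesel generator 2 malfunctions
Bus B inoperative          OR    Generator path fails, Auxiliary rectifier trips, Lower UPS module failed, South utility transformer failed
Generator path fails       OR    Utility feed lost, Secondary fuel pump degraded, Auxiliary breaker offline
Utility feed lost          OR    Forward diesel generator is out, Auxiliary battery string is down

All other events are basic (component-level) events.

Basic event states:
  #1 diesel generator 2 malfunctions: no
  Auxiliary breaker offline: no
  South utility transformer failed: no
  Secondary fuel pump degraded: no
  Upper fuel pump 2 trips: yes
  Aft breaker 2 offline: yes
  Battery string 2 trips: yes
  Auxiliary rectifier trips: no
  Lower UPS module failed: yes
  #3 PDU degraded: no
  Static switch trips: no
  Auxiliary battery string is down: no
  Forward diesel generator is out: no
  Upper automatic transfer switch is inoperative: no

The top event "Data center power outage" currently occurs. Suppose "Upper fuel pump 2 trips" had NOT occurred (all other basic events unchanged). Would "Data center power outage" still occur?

Yes

Counterfactual: set "Upper fuel pump 2 trips" to not occurred.
Utility feed lost [OR]: Forward diesel generator is out=not, Auxiliary battery string is down=not → no input occurs → does not occur.
Generator path fails [OR]: Utility feed lost=not, Secondary fuel pump degraded=not, Auxiliary breaker offline=not → no input occurs → does not occur.
Bus B inoperative [OR]: Generator path fails=not, Auxiliary rectifier trips=not, Lower UPS module failed=occurs, South utility transformer failed=not → at least one input occurs → occurs.
Bus A down [OR]: Upper automatic transfer switch is inoperative=not, Static switch trips=not, #3 PDU degraded=not, #1 diesel generator 2 malfunctions=not → no input occurs → does not occur.
Distribution tier down [OR]: Bus B inoperative=occurs, Bus A down=not → at least one input occurs → occurs.
UPS chain down [OR]: Battery string 2 trips=occurs, Upper fuel pump 2 trips=not → at least one input occurs → occurs.
Data center power outage [AND]: Distribution tier down=occurs, UPS chain down=occurs, Aft breaker 2 offline=occurs → all inputs occur → occurs.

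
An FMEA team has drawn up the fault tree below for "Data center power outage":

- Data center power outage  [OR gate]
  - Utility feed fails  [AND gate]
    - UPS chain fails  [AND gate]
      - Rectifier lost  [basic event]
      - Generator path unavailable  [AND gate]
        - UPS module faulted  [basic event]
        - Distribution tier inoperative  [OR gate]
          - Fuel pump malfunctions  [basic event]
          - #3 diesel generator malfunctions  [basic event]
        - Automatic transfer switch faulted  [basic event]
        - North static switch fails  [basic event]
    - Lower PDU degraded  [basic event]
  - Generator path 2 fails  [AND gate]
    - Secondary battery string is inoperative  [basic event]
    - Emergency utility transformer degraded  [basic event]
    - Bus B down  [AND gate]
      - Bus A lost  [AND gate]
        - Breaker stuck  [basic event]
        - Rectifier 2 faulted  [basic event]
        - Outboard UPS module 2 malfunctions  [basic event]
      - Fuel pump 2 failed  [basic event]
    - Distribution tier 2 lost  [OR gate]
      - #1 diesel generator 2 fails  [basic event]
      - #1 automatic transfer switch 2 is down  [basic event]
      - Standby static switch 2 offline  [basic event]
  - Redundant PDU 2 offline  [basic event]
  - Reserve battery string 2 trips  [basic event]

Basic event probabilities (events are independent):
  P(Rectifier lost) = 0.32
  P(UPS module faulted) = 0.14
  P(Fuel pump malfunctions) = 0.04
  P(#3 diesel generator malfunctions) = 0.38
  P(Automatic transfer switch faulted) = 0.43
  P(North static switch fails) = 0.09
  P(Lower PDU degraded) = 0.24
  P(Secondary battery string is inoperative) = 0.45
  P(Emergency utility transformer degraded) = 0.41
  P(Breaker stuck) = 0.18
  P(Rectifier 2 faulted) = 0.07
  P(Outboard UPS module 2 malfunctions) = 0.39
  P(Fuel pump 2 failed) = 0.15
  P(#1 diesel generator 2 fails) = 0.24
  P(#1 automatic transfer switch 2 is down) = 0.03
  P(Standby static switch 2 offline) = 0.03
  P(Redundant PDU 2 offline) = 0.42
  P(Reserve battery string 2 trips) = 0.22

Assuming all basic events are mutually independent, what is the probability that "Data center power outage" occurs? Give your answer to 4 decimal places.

P(Distribution tier inoperative) [OR] = 1 − (1−0.04) × (1−0.38) = 0.404800
P(Generator path unavailable) [AND] = 0.14 × 0.404800 × 0.43 × 0.09 = 0.002193
P(UPS chain fails) [AND] = 0.32 × 0.002193 = 0.000702
P(Utility feed fails) [AND] = 0.000702 × 0.24 = 0.000168
P(Bus A lost) [AND] = 0.18 × 0.07 × 0.39 = 0.004914
P(Bus B down) [AND] = 0.004914 × 0.15 = 0.000737
P(Distribution tier 2 lost) [OR] = 1 − (1−0.24) × (1−0.03) × (1−0.03) = 0.284916
P(Generator path 2 fails) [AND] = 0.45 × 0.41 × 0.000737 × 0.284916 = 0.000039
P(Data center power outage) [OR] = 1 − (1−0.000168) × (1−0.000039) × (1−0.42) × (1−0.22) = 0.547694
Rounded to 4 decimal places: P(Data center power outage) ≈ 0.5477.

0.5477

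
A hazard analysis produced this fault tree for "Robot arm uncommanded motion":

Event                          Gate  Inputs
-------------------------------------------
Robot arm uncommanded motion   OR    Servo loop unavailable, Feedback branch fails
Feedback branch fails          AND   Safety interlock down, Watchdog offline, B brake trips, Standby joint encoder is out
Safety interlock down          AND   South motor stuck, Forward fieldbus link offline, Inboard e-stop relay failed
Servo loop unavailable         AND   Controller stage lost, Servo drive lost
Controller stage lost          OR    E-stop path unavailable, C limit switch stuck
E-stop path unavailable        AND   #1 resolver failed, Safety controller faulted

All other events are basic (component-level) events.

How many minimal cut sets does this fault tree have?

3

E-stop path unavailable [AND]: one cut set from each child combined → 1 × 1 = 1 cut set(s).
Controller stage lost [OR]: union of children's cut sets → 2 cut set(s).
Servo loop unavailable [AND]: one cut set from each child combined → 2 × 1 = 2 cut set(s).
Safety interlock down [AND]: one cut set from each child combined → 1 × 1 × 1 = 1 cut set(s).
Feedback branch fails [AND]: one cut set from each child combined → 1 × 1 × 1 × 1 = 1 cut set(s).
Robot arm uncommanded motion [OR]: union of children's cut sets → 3 cut set(s).
Minimal cut sets: {#1 resolver failed, Safety controller faulted, Servo drive lost}; {C limit switch stuck, Servo drive lost}; {B brake trips, Forward fieldbus link offline, Inboard e-stop relay failed, South motor stuck, Standby joint encoder is out, Watchdog offline}.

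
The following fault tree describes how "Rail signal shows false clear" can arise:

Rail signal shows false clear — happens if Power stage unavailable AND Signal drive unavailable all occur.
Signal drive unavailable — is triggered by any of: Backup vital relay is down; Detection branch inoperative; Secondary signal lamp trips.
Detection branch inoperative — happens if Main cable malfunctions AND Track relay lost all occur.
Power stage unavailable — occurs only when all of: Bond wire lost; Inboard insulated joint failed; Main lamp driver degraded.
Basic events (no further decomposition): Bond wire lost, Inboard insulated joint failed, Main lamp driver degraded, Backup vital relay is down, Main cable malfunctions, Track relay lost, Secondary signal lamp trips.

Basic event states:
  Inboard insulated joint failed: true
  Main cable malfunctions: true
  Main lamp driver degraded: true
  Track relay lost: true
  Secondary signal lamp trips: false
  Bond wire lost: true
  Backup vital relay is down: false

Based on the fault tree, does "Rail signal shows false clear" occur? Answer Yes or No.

Power stage unavailable [AND]: Bond wire lost=occurs, Inboard insulated joint failed=occurs, Main lamp driver degraded=occurs → all inputs occur → occurs.
Detection branch inoperative [AND]: Main cable malfunctions=occurs, Track relay lost=occurs → all inputs occur → occurs.
Signal drive unavailable [OR]: Backup vital relay is down=not, Detection branch inoperative=occurs, Secondary signal lamp trips=not → at least one input occurs → occurs.
Rail signal shows false clear [AND]: Power stage unavailable=occurs, Signal drive unavailable=occurs → all inputs occur → occurs.

Yes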